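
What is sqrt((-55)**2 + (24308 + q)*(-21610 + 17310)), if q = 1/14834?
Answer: 15*I*sqrt(25555192424773)/7417 ≈ 10224.0*I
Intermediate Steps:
q = 1/14834 ≈ 6.7413e-5
sqrt((-55)**2 + (24308 + q)*(-21610 + 17310)) = sqrt((-55)**2 + (24308 + 1/14834)*(-21610 + 17310)) = sqrt(3025 + (360584873/14834)*(-4300)) = sqrt(3025 - 775257476950/7417) = sqrt(-775235040525/7417) = 15*I*sqrt(25555192424773)/7417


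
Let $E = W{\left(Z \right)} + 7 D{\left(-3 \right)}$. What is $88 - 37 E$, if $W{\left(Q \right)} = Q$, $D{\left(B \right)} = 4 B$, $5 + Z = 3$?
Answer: $3270$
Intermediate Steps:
$Z = -2$ ($Z = -5 + 3 = -2$)
$E = -86$ ($E = -2 + 7 \cdot 4 \left(-3\right) = -2 + 7 \left(-12\right) = -2 - 84 = -86$)
$88 - 37 E = 88 - -3182 = 88 + 3182 = 3270$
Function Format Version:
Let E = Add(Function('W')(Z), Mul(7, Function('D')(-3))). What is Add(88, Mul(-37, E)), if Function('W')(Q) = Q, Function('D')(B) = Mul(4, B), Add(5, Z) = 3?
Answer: 3270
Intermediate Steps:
Z = -2 (Z = Add(-5, 3) = -2)
E = -86 (E = Add(-2, Mul(7, Mul(4, -3))) = Add(-2, Mul(7, -12)) = Add(-2, -84) = -86)
Add(88, Mul(-37, E)) = Add(88, Mul(-37, -86)) = Add(88, 3182) = 3270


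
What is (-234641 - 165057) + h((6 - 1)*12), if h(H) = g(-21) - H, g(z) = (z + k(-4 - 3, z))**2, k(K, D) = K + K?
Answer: -398533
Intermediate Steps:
k(K, D) = 2*K
g(z) = (-14 + z)**2 (g(z) = (z + 2*(-4 - 3))**2 = (z + 2*(-7))**2 = (z - 14)**2 = (-14 + z)**2)
h(H) = 1225 - H (h(H) = (-14 - 21)**2 - H = (-35)**2 - H = 1225 - H)
(-234641 - 165057) + h((6 - 1)*12) = (-234641 - 165057) + (1225 - (6 - 1)*12) = -399698 + (1225 - 5*12) = -399698 + (1225 - 1*60) = -399698 + (1225 - 60) = -399698 + 1165 = -398533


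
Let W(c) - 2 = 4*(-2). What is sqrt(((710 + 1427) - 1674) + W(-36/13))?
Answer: sqrt(457) ≈ 21.378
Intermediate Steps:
W(c) = -6 (W(c) = 2 + 4*(-2) = 2 - 8 = -6)
sqrt(((710 + 1427) - 1674) + W(-36/13)) = sqrt(((710 + 1427) - 1674) - 6) = sqrt((2137 - 1674) - 6) = sqrt(463 - 6) = sqrt(457)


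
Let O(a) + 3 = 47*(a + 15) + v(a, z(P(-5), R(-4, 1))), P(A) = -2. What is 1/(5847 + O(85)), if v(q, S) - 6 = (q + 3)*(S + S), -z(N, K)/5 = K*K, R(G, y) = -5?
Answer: -1/11450 ≈ -8.7336e-5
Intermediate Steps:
z(N, K) = -5*K² (z(N, K) = -5*K*K = -5*K²)
v(q, S) = 6 + 2*S*(3 + q) (v(q, S) = 6 + (q + 3)*(S + S) = 6 + (3 + q)*(2*S) = 6 + 2*S*(3 + q))
O(a) = -42 - 203*a (O(a) = -3 + (47*(a + 15) + (6 + 6*(-5*(-5)²) + 2*(-5*(-5)²)*a)) = -3 + (47*(15 + a) + (6 + 6*(-5*25) + 2*(-5*25)*a)) = -3 + ((705 + 47*a) + (6 + 6*(-125) + 2*(-125)*a)) = -3 + ((705 + 47*a) + (6 - 750 - 250*a)) = -3 + ((705 + 47*a) + (-744 - 250*a)) = -3 + (-39 - 203*a) = -42 - 203*a)
1/(5847 + O(85)) = 1/(5847 + (-42 - 203*85)) = 1/(5847 + (-42 - 17255)) = 1/(5847 - 17297) = 1/(-11450) = -1/11450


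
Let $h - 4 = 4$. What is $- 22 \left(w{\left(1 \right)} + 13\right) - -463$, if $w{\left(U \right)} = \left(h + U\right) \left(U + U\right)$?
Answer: $-219$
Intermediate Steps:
$h = 8$ ($h = 4 + 4 = 8$)
$w{\left(U \right)} = 2 U \left(8 + U\right)$ ($w{\left(U \right)} = \left(8 + U\right) \left(U + U\right) = \left(8 + U\right) 2 U = 2 U \left(8 + U\right)$)
$- 22 \left(w{\left(1 \right)} + 13\right) - -463 = - 22 \left(2 \cdot 1 \left(8 + 1\right) + 13\right) - -463 = - 22 \left(2 \cdot 1 \cdot 9 + 13\right) + 463 = - 22 \left(18 + 13\right) + 463 = \left(-22\right) 31 + 463 = -682 + 463 = -219$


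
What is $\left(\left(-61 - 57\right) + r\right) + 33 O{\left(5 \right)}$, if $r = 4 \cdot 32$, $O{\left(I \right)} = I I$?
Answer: $835$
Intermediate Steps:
$O{\left(I \right)} = I^{2}$
$r = 128$
$\left(\left(-61 - 57\right) + r\right) + 33 O{\left(5 \right)} = \left(\left(-61 - 57\right) + 128\right) + 33 \cdot 5^{2} = \left(-118 + 128\right) + 33 \cdot 25 = 10 + 825 = 835$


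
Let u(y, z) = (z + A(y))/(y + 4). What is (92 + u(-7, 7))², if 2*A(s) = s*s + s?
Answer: 61504/9 ≈ 6833.8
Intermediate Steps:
A(s) = s/2 + s²/2 (A(s) = (s*s + s)/2 = (s² + s)/2 = (s + s²)/2 = s/2 + s²/2)
u(y, z) = (z + y*(1 + y)/2)/(4 + y) (u(y, z) = (z + y*(1 + y)/2)/(y + 4) = (z + y*(1 + y)/2)/(4 + y))
(92 + u(-7, 7))² = (92 + (7 + (½)*(-7)*(1 - 7))/(4 - 7))² = (92 + (7 + (½)*(-7)*(-6))/(-3))² = (92 - (7 + 21)/3)² = (92 - ⅓*28)² = (92 - 28/3)² = (248/3)² = 61504/9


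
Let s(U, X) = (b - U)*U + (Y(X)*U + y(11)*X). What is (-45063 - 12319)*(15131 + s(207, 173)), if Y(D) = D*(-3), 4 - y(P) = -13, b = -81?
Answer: 8548598214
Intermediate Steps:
y(P) = 17 (y(P) = 4 - 1*(-13) = 4 + 13 = 17)
Y(D) = -3*D
s(U, X) = 17*X + U*(-81 - U) - 3*U*X (s(U, X) = (-81 - U)*U + ((-3*X)*U + 17*X) = U*(-81 - U) + (-3*U*X + 17*X) = U*(-81 - U) + (17*X - 3*U*X) = 17*X + U*(-81 - U) - 3*U*X)
(-45063 - 12319)*(15131 + s(207, 173)) = (-45063 - 12319)*(15131 + (-1*207**2 - 81*207 + 17*173 - 3*207*173)) = -57382*(15131 + (-1*42849 - 16767 + 2941 - 107433)) = -57382*(15131 + (-42849 - 16767 + 2941 - 107433)) = -57382*(15131 - 164108) = -57382*(-148977) = 8548598214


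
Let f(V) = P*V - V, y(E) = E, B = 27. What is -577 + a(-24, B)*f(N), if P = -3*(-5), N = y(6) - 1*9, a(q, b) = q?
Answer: 431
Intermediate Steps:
N = -3 (N = 6 - 1*9 = 6 - 9 = -3)
P = 15
f(V) = 14*V (f(V) = 15*V - V = 14*V)
-577 + a(-24, B)*f(N) = -577 - 336*(-3) = -577 - 24*(-42) = -577 + 1008 = 431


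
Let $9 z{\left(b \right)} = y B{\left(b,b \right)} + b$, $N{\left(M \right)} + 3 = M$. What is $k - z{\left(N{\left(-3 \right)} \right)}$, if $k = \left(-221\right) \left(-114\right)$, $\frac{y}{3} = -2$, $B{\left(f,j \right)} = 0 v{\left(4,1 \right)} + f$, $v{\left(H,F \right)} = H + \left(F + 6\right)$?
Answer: $\frac{75572}{3} \approx 25191.0$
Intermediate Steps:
$v{\left(H,F \right)} = 6 + F + H$ ($v{\left(H,F \right)} = H + \left(6 + F\right) = 6 + F + H$)
$B{\left(f,j \right)} = f$ ($B{\left(f,j \right)} = 0 \left(6 + 1 + 4\right) + f = 0 \cdot 11 + f = 0 + f = f$)
$y = -6$ ($y = 3 \left(-2\right) = -6$)
$N{\left(M \right)} = -3 + M$
$z{\left(b \right)} = - \frac{5 b}{9}$ ($z{\left(b \right)} = \frac{- 6 b + b}{9} = \frac{\left(-5\right) b}{9} = - \frac{5 b}{9}$)
$k = 25194$
$k - z{\left(N{\left(-3 \right)} \right)} = 25194 - - \frac{5 \left(-3 - 3\right)}{9} = 25194 - \left(- \frac{5}{9}\right) \left(-6\right) = 25194 - \frac{10}{3} = \frac{75572}{3}$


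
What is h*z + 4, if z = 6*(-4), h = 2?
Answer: -44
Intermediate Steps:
z = -24
h*z + 4 = 2*(-24) + 4 = -48 + 4 = -44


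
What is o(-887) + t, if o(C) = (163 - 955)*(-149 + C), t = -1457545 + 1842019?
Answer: 1204986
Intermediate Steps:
t = 384474
o(C) = 118008 - 792*C (o(C) = -792*(-149 + C) = 118008 - 792*C)
o(-887) + t = (118008 - 792*(-887)) + 384474 = (118008 + 702504) + 384474 = 820512 + 384474 = 1204986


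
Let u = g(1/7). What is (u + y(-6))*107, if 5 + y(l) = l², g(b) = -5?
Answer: 2782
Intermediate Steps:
u = -5
y(l) = -5 + l²
(u + y(-6))*107 = (-5 + (-5 + (-6)²))*107 = (-5 + (-5 + 36))*107 = (-5 + 31)*107 = 26*107 = 2782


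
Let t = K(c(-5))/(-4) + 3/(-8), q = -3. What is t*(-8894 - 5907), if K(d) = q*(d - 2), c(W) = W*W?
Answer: -1998135/8 ≈ -2.4977e+5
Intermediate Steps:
c(W) = W²
K(d) = 6 - 3*d (K(d) = -3*(d - 2) = -3*(-2 + d) = 6 - 3*d)
t = 135/8 (t = (6 - 3*(-5)²)/(-4) + 3/(-8) = (6 - 3*25)*(-¼) + 3*(-⅛) = (6 - 75)*(-¼) - 3/8 = -69*(-¼) - 3/8 = 69/4 - 3/8 = 135/8 ≈ 16.875)
t*(-8894 - 5907) = 135*(-8894 - 5907)/8 = (135/8)*(-14801) = -1998135/8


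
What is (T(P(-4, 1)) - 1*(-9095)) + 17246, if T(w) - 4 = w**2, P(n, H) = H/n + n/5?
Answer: 10538441/400 ≈ 26346.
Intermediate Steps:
P(n, H) = n/5 + H/n (P(n, H) = H/n + n*(1/5) = H/n + n/5 = n/5 + H/n)
T(w) = 4 + w**2
(T(P(-4, 1)) - 1*(-9095)) + 17246 = ((4 + ((1/5)*(-4) + 1/(-4))**2) - 1*(-9095)) + 17246 = ((4 + (-4/5 + 1*(-1/4))**2) + 9095) + 17246 = ((4 + (-4/5 - 1/4)**2) + 9095) + 17246 = ((4 + (-21/20)**2) + 9095) + 17246 = ((4 + 441/400) + 9095) + 17246 = (2041/400 + 9095) + 17246 = 3640041/400 + 17246 = 10538441/400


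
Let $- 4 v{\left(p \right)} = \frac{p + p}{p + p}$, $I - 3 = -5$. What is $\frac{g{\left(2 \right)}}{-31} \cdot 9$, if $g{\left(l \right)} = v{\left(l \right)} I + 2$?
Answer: $- \frac{45}{62} \approx -0.72581$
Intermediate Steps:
$I = -2$ ($I = 3 - 5 = -2$)
$v{\left(p \right)} = - \frac{1}{4}$ ($v{\left(p \right)} = - \frac{\left(p + p\right) \frac{1}{p + p}}{4} = - \frac{2 p \frac{1}{2 p}}{4} = \left(- \frac{1}{4}\right) 1 = - \frac{1}{4}$)
$g{\left(l \right)} = \frac{5}{2}$ ($g{\left(l \right)} = \left(- \frac{1}{4}\right) \left(-2\right) + 2 = \frac{1}{2} + 2 = \frac{5}{2}$)
$\frac{g{\left(2 \right)}}{-31} \cdot 9 = \frac{5}{2 \left(-31\right)} 9 = \frac{5}{2} \left(- \frac{1}{31}\right) 9 = \left(- \frac{5}{62}\right) 9 = - \frac{45}{62}$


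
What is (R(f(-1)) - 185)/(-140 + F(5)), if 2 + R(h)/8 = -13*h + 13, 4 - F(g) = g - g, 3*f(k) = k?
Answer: 11/24 ≈ 0.45833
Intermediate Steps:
f(k) = k/3
F(g) = 4 (F(g) = 4 - (g - g) = 4 - 1*0 = 4 + 0 = 4)
R(h) = 88 - 104*h (R(h) = -16 + 8*(-13*h + 13) = -16 + 8*(13 - 13*h) = -16 + (104 - 104*h) = 88 - 104*h)
(R(f(-1)) - 185)/(-140 + F(5)) = ((88 - 104*(-1)/3) - 185)/(-140 + 4) = ((88 - 104*(-1/3)) - 185)/(-136) = ((88 + 104/3) - 185)*(-1/136) = (368/3 - 185)*(-1/136) = -187/3*(-1/136) = 11/24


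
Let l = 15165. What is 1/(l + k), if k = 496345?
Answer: 1/511510 ≈ 1.9550e-6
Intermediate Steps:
1/(l + k) = 1/(15165 + 496345) = 1/511510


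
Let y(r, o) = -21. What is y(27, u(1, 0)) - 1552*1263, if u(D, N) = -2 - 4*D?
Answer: -1960197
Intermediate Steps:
y(27, u(1, 0)) - 1552*1263 = -21 - 1552*1263 = -21 - 1960176 = -1960197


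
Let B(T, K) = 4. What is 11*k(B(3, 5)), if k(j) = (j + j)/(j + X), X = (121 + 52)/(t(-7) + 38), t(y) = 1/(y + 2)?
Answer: 16632/1621 ≈ 10.260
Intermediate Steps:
t(y) = 1/(2 + y)
X = 865/189 (X = (121 + 52)/(1/(2 - 7) + 38) = 173/(1/(-5) + 38) = 173/(-⅕ + 38) = 173/(189/5) = 173*(5/189) = 865/189 ≈ 4.5767)
k(j) = 2*j/(865/189 + j) (k(j) = (j + j)/(j + 865/189) = (2*j)/(865/189 + j) = 2*j/(865/189 + j))
11*k(B(3, 5)) = 11*(378*4/(865 + 189*4)) = 11*(378*4/(865 + 756)) = 11*(378*4/1621) = 11*(378*4*(1/1621)) = 11*(1512/1621) = 16632/1621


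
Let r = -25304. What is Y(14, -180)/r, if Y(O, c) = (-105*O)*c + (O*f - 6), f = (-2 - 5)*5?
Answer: -33013/3163 ≈ -10.437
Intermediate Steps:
f = -35 (f = -7*5 = -35)
Y(O, c) = -6 - 35*O - 105*O*c (Y(O, c) = (-105*O)*c + (O*(-35) - 6) = -105*O*c + (-35*O - 6) = -105*O*c + (-6 - 35*O) = -6 - 35*O - 105*O*c)
Y(14, -180)/r = (-6 - 35*14 - 105*14*(-180))/(-25304) = (-6 - 490 + 264600)*(-1/25304) = 264104*(-1/25304) = -33013/3163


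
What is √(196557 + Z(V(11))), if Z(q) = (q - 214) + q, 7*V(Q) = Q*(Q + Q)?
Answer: 3*√1069355/7 ≈ 443.18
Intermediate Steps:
V(Q) = 2*Q²/7 (V(Q) = (Q*(Q + Q))/7 = (Q*(2*Q))/7 = (2*Q²)/7 = 2*Q²/7)
Z(q) = -214 + 2*q (Z(q) = (-214 + q) + q = -214 + 2*q)
√(196557 + Z(V(11))) = √(196557 + (-214 + 2*((2/7)*11²))) = √(196557 + (-214 + 2*((2/7)*121))) = √(196557 + (-214 + 2*(242/7))) = √(196557 + (-214 + 484/7)) = √(196557 - 1014/7) = √(1374885/7) = 3*√1069355/7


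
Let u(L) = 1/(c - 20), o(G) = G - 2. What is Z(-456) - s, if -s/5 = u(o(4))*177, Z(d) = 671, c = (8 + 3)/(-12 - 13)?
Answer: 320756/511 ≈ 627.70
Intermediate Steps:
c = -11/25 (c = 11/(-25) = 11*(-1/25) = -11/25 ≈ -0.44000)
o(G) = -2 + G
u(L) = -25/511 (u(L) = 1/(-11/25 - 20) = 1/(-511/25) = -25/511)
s = 22125/511 (s = -(-125)*177/511 = -5*(-4425/511) = 22125/511 ≈ 43.297)
Z(-456) - s = 671 - 1*22125/511 = 671 - 22125/511 = 320756/511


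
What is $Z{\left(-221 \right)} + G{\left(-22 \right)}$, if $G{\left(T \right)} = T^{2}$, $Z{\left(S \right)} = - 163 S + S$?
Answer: $36286$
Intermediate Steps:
$Z{\left(S \right)} = - 162 S$
$Z{\left(-221 \right)} + G{\left(-22 \right)} = \left(-162\right) \left(-221\right) + \left(-22\right)^{2} = 35802 + 484 = 36286$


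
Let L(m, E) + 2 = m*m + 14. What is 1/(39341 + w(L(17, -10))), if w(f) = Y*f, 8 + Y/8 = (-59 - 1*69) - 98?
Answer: -1/524131 ≈ -1.9079e-6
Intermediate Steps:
L(m, E) = 12 + m² (L(m, E) = -2 + (m*m + 14) = -2 + (m² + 14) = -2 + (14 + m²) = 12 + m²)
Y = -1872 (Y = -64 + 8*((-59 - 1*69) - 98) = -64 + 8*((-59 - 69) - 98) = -64 + 8*(-128 - 98) = -64 + 8*(-226) = -64 - 1808 = -1872)
w(f) = -1872*f
1/(39341 + w(L(17, -10))) = 1/(39341 - 1872*(12 + 17²)) = 1/(39341 - 1872*(12 + 289)) = 1/(39341 - 1872*301) = 1/(39341 - 563472) = 1/(-524131) = -1/524131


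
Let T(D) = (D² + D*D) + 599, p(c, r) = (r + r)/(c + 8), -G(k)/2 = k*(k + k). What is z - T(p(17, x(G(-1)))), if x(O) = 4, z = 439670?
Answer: 274419247/625 ≈ 4.3907e+5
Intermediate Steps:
G(k) = -4*k² (G(k) = -2*k*(k + k) = -2*k*2*k = -4*k²)
p(c, r) = 2*r/(8 + c) (p(c, r) = (2*r)/(8 + c) = 2*r/(8 + c))
T(D) = 599 + 2*D² (T(D) = (D² + D²) + 599 = 2*D² + 599 = 599 + 2*D²)
z - T(p(17, x(G(-1)))) = 439670 - (599 + 2*(2*4/(8 + 17))²) = 439670 - (599 + 2*(2*4/25)²) = 439670 - (599 + 2*(2*4*(1/25))²) = 439670 - (599 + 2*(8/25)²) = 439670 - (599 + 2*(64/625)) = 439670 - (599 + 128/625) = 439670 - 1*374503/625 = 439670 - 374503/625 = 274419247/625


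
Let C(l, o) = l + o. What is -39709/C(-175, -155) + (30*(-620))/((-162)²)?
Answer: 28777361/240570 ≈ 119.62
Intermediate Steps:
-39709/C(-175, -155) + (30*(-620))/((-162)²) = -39709/(-175 - 155) + (30*(-620))/((-162)²) = -39709/(-330) - 18600/26244 = -39709*(-1/330) - 18600*1/26244 = 39709/330 - 1550/2187 = 28777361/240570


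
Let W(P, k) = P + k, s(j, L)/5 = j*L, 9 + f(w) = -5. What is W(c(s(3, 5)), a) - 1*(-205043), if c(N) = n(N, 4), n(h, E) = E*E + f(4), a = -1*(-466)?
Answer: 205511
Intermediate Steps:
f(w) = -14 (f(w) = -9 - 5 = -14)
s(j, L) = 5*L*j (s(j, L) = 5*(j*L) = 5*(L*j) = 5*L*j)
a = 466
n(h, E) = -14 + E**2 (n(h, E) = E*E - 14 = E**2 - 14 = -14 + E**2)
c(N) = 2 (c(N) = -14 + 4**2 = -14 + 16 = 2)
W(c(s(3, 5)), a) - 1*(-205043) = (2 + 466) - 1*(-205043) = 468 + 205043 = 205511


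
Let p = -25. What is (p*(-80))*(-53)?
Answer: -106000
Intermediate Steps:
(p*(-80))*(-53) = -25*(-80)*(-53) = 2000*(-53) = -106000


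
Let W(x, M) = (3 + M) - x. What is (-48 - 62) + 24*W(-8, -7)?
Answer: -14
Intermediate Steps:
W(x, M) = 3 + M - x
(-48 - 62) + 24*W(-8, -7) = (-48 - 62) + 24*(3 - 7 - 1*(-8)) = -110 + 24*(3 - 7 + 8) = -110 + 24*4 = -110 + 96 = -14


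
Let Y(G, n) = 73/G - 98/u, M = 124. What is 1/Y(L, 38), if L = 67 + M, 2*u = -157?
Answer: 29987/48897 ≈ 0.61327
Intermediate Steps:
u = -157/2 (u = (1/2)*(-157) = -157/2 ≈ -78.500)
L = 191 (L = 67 + 124 = 191)
Y(G, n) = 196/157 + 73/G (Y(G, n) = 73/G - 98/(-157/2) = 73/G - 98*(-2/157) = 73/G + 196/157 = 196/157 + 73/G)
1/Y(L, 38) = 1/(196/157 + 73/191) = 1/(48897/29987) = 29987/48897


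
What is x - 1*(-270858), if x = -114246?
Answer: 156612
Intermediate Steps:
x - 1*(-270858) = -114246 - 1*(-270858) = -114246 + 270858 = 156612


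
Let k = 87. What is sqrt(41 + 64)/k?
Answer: sqrt(105)/87 ≈ 0.11778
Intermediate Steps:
sqrt(41 + 64)/k = sqrt(41 + 64)/87 = sqrt(105)*(1/87) = sqrt(105)/87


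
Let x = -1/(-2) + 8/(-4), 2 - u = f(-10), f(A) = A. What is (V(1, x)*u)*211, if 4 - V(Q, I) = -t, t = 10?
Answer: 35448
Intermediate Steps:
u = 12 (u = 2 - 1*(-10) = 2 + 10 = 12)
x = -3/2 (x = -1*(-½) + 8*(-¼) = ½ - 2 = -3/2 ≈ -1.5000)
V(Q, I) = 14 (V(Q, I) = 4 - (-1)*10 = 4 - 1*(-10) = 4 + 10 = 14)
(V(1, x)*u)*211 = (14*12)*211 = 168*211 = 35448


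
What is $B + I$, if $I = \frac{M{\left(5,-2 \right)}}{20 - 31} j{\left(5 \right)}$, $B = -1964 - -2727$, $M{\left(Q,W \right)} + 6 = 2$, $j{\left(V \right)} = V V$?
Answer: $\frac{8493}{11} \approx 772.09$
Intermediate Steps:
$j{\left(V \right)} = V^{2}$
$M{\left(Q,W \right)} = -4$ ($M{\left(Q,W \right)} = -6 + 2 = -4$)
$B = 763$ ($B = -1964 + 2727 = 763$)
$I = \frac{100}{11}$ ($I = - \frac{4}{20 - 31} \cdot 5^{2} = - \frac{4}{-11} \cdot 25 = \left(-4\right) \left(- \frac{1}{11}\right) 25 = \frac{4}{11} \cdot 25 = \frac{100}{11} \approx 9.0909$)
$B + I = 763 + \frac{100}{11} = \frac{8493}{11}$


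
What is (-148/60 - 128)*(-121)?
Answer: 236797/15 ≈ 15786.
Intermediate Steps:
(-148/60 - 128)*(-121) = (-148*1/60 - 128)*(-121) = (-37/15 - 128)*(-121) = -1957/15*(-121) = 236797/15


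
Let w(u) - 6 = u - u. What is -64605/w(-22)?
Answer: -21535/2 ≈ -10768.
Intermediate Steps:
w(u) = 6 (w(u) = 6 + (u - u) = 6 + 0 = 6)
-64605/w(-22) = -64605/6 = -64605*1/6 = -21535/2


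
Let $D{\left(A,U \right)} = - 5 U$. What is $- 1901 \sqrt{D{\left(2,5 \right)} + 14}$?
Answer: $- 1901 i \sqrt{11} \approx - 6304.9 i$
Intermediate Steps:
$- 1901 \sqrt{D{\left(2,5 \right)} + 14} = - 1901 \sqrt{\left(-5\right) 5 + 14} = - 1901 \sqrt{-25 + 14} = - 1901 \sqrt{-11} = - 1901 i \sqrt{11}$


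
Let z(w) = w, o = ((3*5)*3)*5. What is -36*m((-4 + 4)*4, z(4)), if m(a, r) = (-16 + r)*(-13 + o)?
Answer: 91584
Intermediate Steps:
o = 225 (o = (15*3)*5 = 45*5 = 225)
m(a, r) = -3392 + 212*r (m(a, r) = (-16 + r)*(-13 + 225) = (-16 + r)*212 = -3392 + 212*r)
-36*m((-4 + 4)*4, z(4)) = -36*(-3392 + 212*4) = -36*(-3392 + 848) = -36*(-2544) = 91584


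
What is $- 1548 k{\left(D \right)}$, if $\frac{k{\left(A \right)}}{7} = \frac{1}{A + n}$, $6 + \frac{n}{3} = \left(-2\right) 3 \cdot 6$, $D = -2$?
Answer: $\frac{2709}{32} \approx 84.656$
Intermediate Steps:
$n = -126$ ($n = -18 + 3 \left(-2\right) 3 \cdot 6 = -18 + 3 \left(\left(-6\right) 6\right) = -18 + 3 \left(-36\right) = -18 - 108 = -126$)
$k{\left(A \right)} = \frac{7}{-126 + A}$ ($k{\left(A \right)} = \frac{7}{A - 126} = \frac{7}{-126 + A}$)
$- 1548 k{\left(D \right)} = - 1548 \frac{7}{-126 - 2} = - 1548 \frac{7}{-128} = - 1548 \cdot 7 \left(- \frac{1}{128}\right) = \left(-1548\right) \left(- \frac{7}{128}\right) = \frac{2709}{32}$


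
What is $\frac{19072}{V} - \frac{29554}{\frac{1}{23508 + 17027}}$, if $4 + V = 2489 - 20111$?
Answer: $- \frac{10557721869606}{8813} \approx -1.198 \cdot 10^{9}$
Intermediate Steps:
$V = -17626$ ($V = -4 + \left(2489 - 20111\right) = -4 - 17622 = -17626$)
$\frac{19072}{V} - \frac{29554}{\frac{1}{23508 + 17027}} = \frac{19072}{-17626} - \frac{29554}{\frac{1}{23508 + 17027}} = 19072 \left(- \frac{1}{17626}\right) - \frac{29554}{\frac{1}{40535}} = - \frac{9536}{8813} - 29554 \frac{1}{\frac{1}{40535}} = - \frac{9536}{8813} - 1197971390 = - \frac{10557721869606}{8813}$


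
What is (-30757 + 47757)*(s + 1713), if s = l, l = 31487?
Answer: 564400000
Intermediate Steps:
s = 31487
(-30757 + 47757)*(s + 1713) = (-30757 + 47757)*(31487 + 1713) = 17000*33200 = 564400000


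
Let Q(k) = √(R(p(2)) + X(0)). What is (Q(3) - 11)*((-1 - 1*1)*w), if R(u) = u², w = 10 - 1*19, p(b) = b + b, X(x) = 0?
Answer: -126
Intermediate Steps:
p(b) = 2*b
w = -9 (w = 10 - 19 = -9)
Q(k) = 4 (Q(k) = √((2*2)² + 0) = √(4² + 0) = √(16 + 0) = √16 = 4)
(Q(3) - 11)*((-1 - 1*1)*w) = (4 - 11)*((-1 - 1*1)*(-9)) = -7*(-1 - 1)*(-9) = -(-14)*(-9) = -7*18 = -126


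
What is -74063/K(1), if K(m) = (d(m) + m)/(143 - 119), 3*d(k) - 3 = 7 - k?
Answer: -444378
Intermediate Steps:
d(k) = 10/3 - k/3 (d(k) = 1 + (7 - k)/3 = 1 + (7/3 - k/3) = 10/3 - k/3)
K(m) = 5/36 + m/36 (K(m) = ((10/3 - m/3) + m)/(143 - 119) = (10/3 + 2*m/3)/24 = (10/3 + 2*m/3)*(1/24) = 5/36 + m/36)
-74063/K(1) = -74063/(5/36 + (1/36)*1) = -74063/(5/36 + 1/36) = -74063/1/6 = -74063*6 = -444378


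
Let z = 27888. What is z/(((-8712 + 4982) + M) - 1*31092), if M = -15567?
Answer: -27888/50389 ≈ -0.55345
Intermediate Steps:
z/(((-8712 + 4982) + M) - 1*31092) = 27888/(((-8712 + 4982) - 15567) - 1*31092) = 27888/((-3730 - 15567) - 31092) = 27888/(-19297 - 31092) = 27888/(-50389) = 27888*(-1/50389) = -27888/50389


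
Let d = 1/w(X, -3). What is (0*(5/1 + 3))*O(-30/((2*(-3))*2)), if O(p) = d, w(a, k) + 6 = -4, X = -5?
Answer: 0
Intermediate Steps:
w(a, k) = -10 (w(a, k) = -6 - 4 = -10)
d = -⅒ (d = 1/(-10) = -⅒ ≈ -0.10000)
O(p) = -⅒
(0*(5/1 + 3))*O(-30/((2*(-3))*2)) = (0*(5/1 + 3))*(-⅒) = (0*(5*1 + 3))*(-⅒) = (0*(5 + 3))*(-⅒) = (0*8)*(-⅒) = 0*(-⅒) = 0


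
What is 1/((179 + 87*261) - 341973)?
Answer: -1/319087 ≈ -3.1339e-6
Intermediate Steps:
1/((179 + 87*261) - 341973) = 1/((179 + 22707) - 341973) = 1/(22886 - 341973) = 1/(-319087) = -1/319087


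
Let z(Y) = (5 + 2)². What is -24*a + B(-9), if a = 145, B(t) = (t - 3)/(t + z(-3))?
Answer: -34803/10 ≈ -3480.3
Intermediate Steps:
z(Y) = 49 (z(Y) = 7² = 49)
B(t) = (-3 + t)/(49 + t) (B(t) = (t - 3)/(t + 49) = (-3 + t)/(49 + t))
-24*a + B(-9) = -24*145 + (-3 - 9)/(49 - 9) = -3480 - 12/40 = -3480 + (1/40)*(-12) = -3480 - 3/10 = -34803/10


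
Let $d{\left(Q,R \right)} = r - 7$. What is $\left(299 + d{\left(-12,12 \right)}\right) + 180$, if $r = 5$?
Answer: $477$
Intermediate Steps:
$d{\left(Q,R \right)} = -2$ ($d{\left(Q,R \right)} = 5 - 7 = -2$)
$\left(299 + d{\left(-12,12 \right)}\right) + 180 = \left(299 - 2\right) + 180 = 297 + 180 = 477$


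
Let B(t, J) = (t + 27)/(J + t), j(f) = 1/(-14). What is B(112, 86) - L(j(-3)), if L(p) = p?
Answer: 536/693 ≈ 0.77345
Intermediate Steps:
j(f) = -1/14
B(t, J) = (27 + t)/(J + t)
B(112, 86) - L(j(-3)) = (27 + 112)/(86 + 112) - 1*(-1/14) = 139/198 + 1/14 = 536/693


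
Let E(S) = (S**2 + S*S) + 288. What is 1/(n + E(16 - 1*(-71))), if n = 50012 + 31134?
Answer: 1/96572 ≈ 1.0355e-5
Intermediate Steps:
n = 81146
E(S) = 288 + 2*S**2 (E(S) = (S**2 + S**2) + 288 = 2*S**2 + 288 = 288 + 2*S**2)
1/(n + E(16 - 1*(-71))) = 1/(81146 + (288 + 2*(16 - 1*(-71))**2)) = 1/(81146 + (288 + 2*(16 + 71)**2)) = 1/(81146 + (288 + 2*87**2)) = 1/(81146 + (288 + 2*7569)) = 1/(81146 + (288 + 15138)) = 1/(81146 + 15426) = 1/96572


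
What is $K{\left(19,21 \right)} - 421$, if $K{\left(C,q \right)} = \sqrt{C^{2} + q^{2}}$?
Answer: $-421 + \sqrt{802} \approx -392.68$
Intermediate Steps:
$K{\left(19,21 \right)} - 421 = \sqrt{19^{2} + 21^{2}} - 421 = \sqrt{361 + 441} - 421 = \sqrt{802} - 421 = -421 + \sqrt{802}$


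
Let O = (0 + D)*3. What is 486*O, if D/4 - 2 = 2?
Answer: 23328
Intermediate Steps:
D = 16 (D = 8 + 4*2 = 8 + 8 = 16)
O = 48 (O = (0 + 16)*3 = 16*3 = 48)
486*O = 486*48 = 23328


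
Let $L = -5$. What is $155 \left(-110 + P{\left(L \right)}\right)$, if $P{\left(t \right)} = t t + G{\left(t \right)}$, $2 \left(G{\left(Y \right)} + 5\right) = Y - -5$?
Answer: $-13950$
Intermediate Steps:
$G{\left(Y \right)} = - \frac{5}{2} + \frac{Y}{2}$ ($G{\left(Y \right)} = -5 + \frac{Y - -5}{2} = -5 + \frac{Y + 5}{2} = -5 + \frac{5 + Y}{2} = -5 + \left(\frac{5}{2} + \frac{Y}{2}\right) = - \frac{5}{2} + \frac{Y}{2}$)
$P{\left(t \right)} = - \frac{5}{2} + t^{2} + \frac{t}{2}$ ($P{\left(t \right)} = t t + \left(- \frac{5}{2} + \frac{t}{2}\right) = t^{2} + \left(- \frac{5}{2} + \frac{t}{2}\right) = - \frac{5}{2} + t^{2} + \frac{t}{2}$)
$155 \left(-110 + P{\left(L \right)}\right) = 155 \left(-110 + \left(- \frac{5}{2} + \left(-5\right)^{2} + \frac{1}{2} \left(-5\right)\right)\right) = 155 \left(-110 - -20\right) = 155 \left(-110 + 20\right) = 155 \left(-90\right) = -13950$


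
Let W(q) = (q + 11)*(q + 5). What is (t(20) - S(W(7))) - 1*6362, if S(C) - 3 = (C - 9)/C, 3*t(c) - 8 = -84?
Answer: -153391/24 ≈ -6391.3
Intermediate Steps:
t(c) = -76/3 (t(c) = 8/3 + (⅓)*(-84) = 8/3 - 28 = -76/3)
W(q) = (5 + q)*(11 + q) (W(q) = (11 + q)*(5 + q) = (5 + q)*(11 + q))
S(C) = 3 + (-9 + C)/C (S(C) = 3 + (C - 9)/C = 3 + (-9 + C)/C)
(t(20) - S(W(7))) - 1*6362 = (-76/3 - (4 - 9/(55 + 7² + 16*7))) - 1*6362 = (-76/3 - (4 - 9/(55 + 49 + 112))) - 6362 = (-76/3 - (4 - 9/216)) - 6362 = (-76/3 - (4 - 9*1/216)) - 6362 = (-76/3 - (4 - 1/24)) - 6362 = (-76/3 - 1*95/24) - 6362 = (-76/3 - 95/24) - 6362 = -703/24 - 6362 = -153391/24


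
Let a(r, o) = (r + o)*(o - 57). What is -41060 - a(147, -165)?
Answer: -45056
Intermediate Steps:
a(r, o) = (-57 + o)*(o + r) (a(r, o) = (o + r)*(-57 + o) = (-57 + o)*(o + r))
-41060 - a(147, -165) = -41060 - ((-165)**2 - 57*(-165) - 57*147 - 165*147) = -41060 - (27225 + 9405 - 8379 - 24255) = -41060 - 1*3996 = -41060 - 3996 = -45056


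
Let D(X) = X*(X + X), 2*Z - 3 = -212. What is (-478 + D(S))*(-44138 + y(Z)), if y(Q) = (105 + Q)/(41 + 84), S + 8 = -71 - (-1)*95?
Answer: -187586483/125 ≈ -1.5007e+6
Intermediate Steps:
S = 16 (S = -8 + (-71 - (-1)*95) = -8 + (-71 - 1*(-95)) = -8 + (-71 + 95) = -8 + 24 = 16)
Z = -209/2 (Z = 3/2 + (½)*(-212) = 3/2 - 106 = -209/2 ≈ -104.50)
y(Q) = 21/25 + Q/125 (y(Q) = (105 + Q)/125 = (105 + Q)*(1/125) = 21/25 + Q/125)
D(X) = 2*X² (D(X) = X*(2*X) = 2*X²)
(-478 + D(S))*(-44138 + y(Z)) = (-478 + 2*16²)*(-44138 + (21/25 + (1/125)*(-209/2))) = (-478 + 2*256)*(-44138 + (21/25 - 209/250)) = (-478 + 512)*(-44138 + 1/250) = 34*(-11034499/250) = -187586483/125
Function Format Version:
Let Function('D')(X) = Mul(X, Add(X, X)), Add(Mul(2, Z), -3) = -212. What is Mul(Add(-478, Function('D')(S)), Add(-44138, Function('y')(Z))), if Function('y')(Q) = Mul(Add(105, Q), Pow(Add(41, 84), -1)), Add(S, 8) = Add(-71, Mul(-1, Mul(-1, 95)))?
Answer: Rational(-187586483, 125) ≈ -1.5007e+6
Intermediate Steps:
S = 16 (S = Add(-8, Add(-71, Mul(-1, Mul(-1, 95)))) = Add(-8, Add(-71, Mul(-1, -95))) = Add(-8, Add(-71, 95)) = Add(-8, 24) = 16)
Z = Rational(-209, 2) (Z = Add(Rational(3, 2), Mul(Rational(1, 2), -212)) = Add(Rational(3, 2), -106) = Rational(-209, 2) ≈ -104.50)
Function('y')(Q) = Add(Rational(21, 25), Mul(Rational(1, 125), Q)) (Function('y')(Q) = Mul(Add(105, Q), Pow(125, -1)) = Mul(Add(105, Q), Rational(1, 125)) = Add(Rational(21, 25), Mul(Rational(1, 125), Q)))
Function('D')(X) = Mul(2, Pow(X, 2)) (Function('D')(X) = Mul(X, Mul(2, X)) = Mul(2, Pow(X, 2)))
Mul(Add(-478, Function('D')(S)), Add(-44138, Function('y')(Z))) = Mul(Add(-478, Mul(2, Pow(16, 2))), Add(-44138, Add(Rational(21, 25), Mul(Rational(1, 125), Rational(-209, 2))))) = Mul(Add(-478, Mul(2, 256)), Add(-44138, Add(Rational(21, 25), Rational(-209, 250)))) = Mul(Add(-478, 512), Add(-44138, Rational(1, 250))) = Mul(34, Rational(-11034499, 250)) = Rational(-187586483, 125)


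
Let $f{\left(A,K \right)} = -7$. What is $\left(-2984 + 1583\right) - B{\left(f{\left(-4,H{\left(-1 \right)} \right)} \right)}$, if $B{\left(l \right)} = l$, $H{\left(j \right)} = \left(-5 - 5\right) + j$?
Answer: $-1394$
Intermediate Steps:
$H{\left(j \right)} = -10 + j$
$\left(-2984 + 1583\right) - B{\left(f{\left(-4,H{\left(-1 \right)} \right)} \right)} = \left(-2984 + 1583\right) - -7 = -1401 + 7 = -1394$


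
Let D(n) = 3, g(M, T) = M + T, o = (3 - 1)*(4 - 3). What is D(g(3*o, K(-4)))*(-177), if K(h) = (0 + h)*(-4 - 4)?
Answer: -531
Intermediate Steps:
K(h) = -8*h (K(h) = h*(-8) = -8*h)
o = 2 (o = 2*1 = 2)
D(g(3*o, K(-4)))*(-177) = 3*(-177) = -531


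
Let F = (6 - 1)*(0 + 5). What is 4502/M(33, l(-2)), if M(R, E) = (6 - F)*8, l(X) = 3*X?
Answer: -2251/76 ≈ -29.618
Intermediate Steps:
F = 25 (F = 5*5 = 25)
M(R, E) = -152 (M(R, E) = (6 - 1*25)*8 = (6 - 25)*8 = -19*8 = -152)
4502/M(33, l(-2)) = 4502/(-152) = 4502*(-1/152) = -2251/76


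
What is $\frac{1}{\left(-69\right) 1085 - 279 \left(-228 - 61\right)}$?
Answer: $\frac{1}{5766} \approx 0.00017343$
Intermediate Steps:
$\frac{1}{\left(-69\right) 1085 - 279 \left(-228 - 61\right)} = \frac{1}{-74865 - 279 \left(-228 - 61\right)} = \frac{1}{-74865 - -80631} = \frac{1}{-74865 + 80631} = \frac{1}{5766}$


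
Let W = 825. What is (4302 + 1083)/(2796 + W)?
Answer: 1795/1207 ≈ 1.4872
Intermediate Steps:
(4302 + 1083)/(2796 + W) = (4302 + 1083)/(2796 + 825) = 5385/3621 = 5385*(1/3621) = 1795/1207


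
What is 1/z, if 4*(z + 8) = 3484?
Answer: 1/863 ≈ 0.0011587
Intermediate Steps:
z = 863 (z = -8 + (1/4)*3484 = -8 + 871 = 863)
1/z = 1/863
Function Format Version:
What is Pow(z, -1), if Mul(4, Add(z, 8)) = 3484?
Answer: Rational(1, 863) ≈ 0.0011587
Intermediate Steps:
z = 863 (z = Add(-8, Mul(Rational(1, 4), 3484)) = Add(-8, 871) = 863)
Pow(z, -1) = Pow(863, -1) = Rational(1, 863)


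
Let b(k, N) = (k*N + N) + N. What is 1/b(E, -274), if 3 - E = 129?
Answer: 1/33976 ≈ 2.9433e-5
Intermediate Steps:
E = -126 (E = 3 - 1*129 = 3 - 129 = -126)
b(k, N) = 2*N + N*k (b(k, N) = (N*k + N) + N = (N + N*k) + N = 2*N + N*k)
1/b(E, -274) = 1/(-274*(2 - 126)) = 1/(-274*(-124)) = 1/33976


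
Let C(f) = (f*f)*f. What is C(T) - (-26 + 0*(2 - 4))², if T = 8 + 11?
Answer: 6183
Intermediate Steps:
T = 19
C(f) = f³ (C(f) = f²*f = f³)
C(T) - (-26 + 0*(2 - 4))² = 19³ - (-26 + 0*(2 - 4))² = 6859 - (-26 + 0*(-2))² = 6859 - (-26 + 0)² = 6859 - 1*(-26)² = 6859 - 1*676 = 6859 - 676 = 6183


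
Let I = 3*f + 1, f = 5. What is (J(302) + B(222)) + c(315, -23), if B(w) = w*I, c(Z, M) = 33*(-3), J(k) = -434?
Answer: 3019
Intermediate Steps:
I = 16 (I = 3*5 + 1 = 15 + 1 = 16)
c(Z, M) = -99
B(w) = 16*w (B(w) = w*16 = 16*w)
(J(302) + B(222)) + c(315, -23) = (-434 + 16*222) - 99 = (-434 + 3552) - 99 = 3118 - 99 = 3019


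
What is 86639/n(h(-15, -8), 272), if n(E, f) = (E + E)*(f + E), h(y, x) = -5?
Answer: -86639/2670 ≈ -32.449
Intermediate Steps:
n(E, f) = 2*E*(E + f) (n(E, f) = (2*E)*(E + f) = 2*E*(E + f))
86639/n(h(-15, -8), 272) = 86639/((2*(-5)*(-5 + 272))) = 86639/((2*(-5)*267)) = 86639/(-2670) = 86639*(-1/2670) = -86639/2670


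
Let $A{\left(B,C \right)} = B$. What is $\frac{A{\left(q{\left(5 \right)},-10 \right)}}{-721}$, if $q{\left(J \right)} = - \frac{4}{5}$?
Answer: $\frac{4}{3605} \approx 0.0011096$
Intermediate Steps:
$q{\left(J \right)} = - \frac{4}{5}$ ($q{\left(J \right)} = \left(-4\right) \frac{1}{5} = - \frac{4}{5}$)
$\frac{A{\left(q{\left(5 \right)},-10 \right)}}{-721} = - \frac{4}{5 \left(-721\right)} = \left(- \frac{4}{5}\right) \left(- \frac{1}{721}\right) = \frac{4}{3605}$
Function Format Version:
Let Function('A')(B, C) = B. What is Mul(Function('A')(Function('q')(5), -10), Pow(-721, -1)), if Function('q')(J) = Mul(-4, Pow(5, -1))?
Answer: Rational(4, 3605) ≈ 0.0011096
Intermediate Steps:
Function('q')(J) = Rational(-4, 5) (Function('q')(J) = Mul(-4, Rational(1, 5)) = Rational(-4, 5))
Mul(Function('A')(Function('q')(5), -10), Pow(-721, -1)) = Mul(Rational(-4, 5), Pow(-721, -1)) = Mul(Rational(-4, 5), Rational(-1, 721)) = Rational(4, 3605)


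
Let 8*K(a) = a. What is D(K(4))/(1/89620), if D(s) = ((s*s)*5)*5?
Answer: 560125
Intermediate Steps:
K(a) = a/8
D(s) = 25*s² (D(s) = (s²*5)*5 = (5*s²)*5 = 25*s²)
D(K(4))/(1/89620) = (25*((⅛)*4)²)/(1/89620) = (25*(½)²)/(1/89620) = (25*(¼))*89620 = (25/4)*89620 = 560125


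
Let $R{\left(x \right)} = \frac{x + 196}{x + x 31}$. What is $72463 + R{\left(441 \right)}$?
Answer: $\frac{20869357}{288} \approx 72463.0$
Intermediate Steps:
$R{\left(x \right)} = \frac{196 + x}{32 x}$ ($R{\left(x \right)} = \frac{196 + x}{x + 31 x} = \frac{196 + x}{32 x}$)
$72463 + R{\left(441 \right)} = 72463 + \frac{196 + 441}{32 \cdot 441} = 72463 + \frac{1}{32} \cdot \frac{1}{441} \cdot 637 = 72463 + \frac{13}{288} = \frac{20869357}{288}$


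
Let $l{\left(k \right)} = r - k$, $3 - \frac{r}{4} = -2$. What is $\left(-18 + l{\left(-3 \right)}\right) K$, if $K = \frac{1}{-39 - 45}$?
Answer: $- \frac{5}{84} \approx -0.059524$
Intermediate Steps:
$r = 20$ ($r = 12 - -8 = 12 + 8 = 20$)
$l{\left(k \right)} = 20 - k$
$K = - \frac{1}{84}$ ($K = \frac{1}{-84} = - \frac{1}{84} \approx -0.011905$)
$\left(-18 + l{\left(-3 \right)}\right) K = \left(-18 + \left(20 - -3\right)\right) \left(- \frac{1}{84}\right) = \left(-18 + \left(20 + 3\right)\right) \left(- \frac{1}{84}\right) = \left(-18 + 23\right) \left(- \frac{1}{84}\right) = 5 \left(- \frac{1}{84}\right) = - \frac{5}{84}$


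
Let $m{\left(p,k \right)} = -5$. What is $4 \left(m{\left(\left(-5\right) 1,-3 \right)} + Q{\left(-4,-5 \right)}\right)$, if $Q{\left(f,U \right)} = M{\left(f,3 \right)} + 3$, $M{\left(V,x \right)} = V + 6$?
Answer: $0$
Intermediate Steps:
$M{\left(V,x \right)} = 6 + V$
$Q{\left(f,U \right)} = 9 + f$ ($Q{\left(f,U \right)} = \left(6 + f\right) + 3 = 9 + f$)
$4 \left(m{\left(\left(-5\right) 1,-3 \right)} + Q{\left(-4,-5 \right)}\right) = 4 \left(-5 + \left(9 - 4\right)\right) = 4 \left(-5 + 5\right) = 4 \cdot 0 = 0$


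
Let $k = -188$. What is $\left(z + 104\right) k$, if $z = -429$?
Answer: $61100$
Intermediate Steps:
$\left(z + 104\right) k = \left(-429 + 104\right) \left(-188\right) = \left(-325\right) \left(-188\right) = 61100$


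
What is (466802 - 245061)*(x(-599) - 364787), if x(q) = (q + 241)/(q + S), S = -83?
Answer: -27582848159308/341 ≈ -8.0888e+10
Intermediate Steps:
x(q) = (241 + q)/(-83 + q) (x(q) = (q + 241)/(q - 83) = (241 + q)/(-83 + q))
(466802 - 245061)*(x(-599) - 364787) = (466802 - 245061)*((241 - 599)/(-83 - 599) - 364787) = 221741*(-358/(-682) - 364787) = 221741*(-1/682*(-358) - 364787) = 221741*(179/341 - 364787) = 221741*(-124392188/341) = -27582848159308/341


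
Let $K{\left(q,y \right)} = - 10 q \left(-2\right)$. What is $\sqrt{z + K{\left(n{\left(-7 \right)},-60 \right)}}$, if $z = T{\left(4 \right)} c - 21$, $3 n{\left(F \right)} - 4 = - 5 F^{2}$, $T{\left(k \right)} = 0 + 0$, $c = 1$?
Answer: $\frac{i \sqrt{14649}}{3} \approx 40.344 i$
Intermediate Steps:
$T{\left(k \right)} = 0$
$n{\left(F \right)} = \frac{4}{3} - \frac{5 F^{2}}{3}$ ($n{\left(F \right)} = \frac{4}{3} + \frac{\left(-5\right) F^{2}}{3} = \frac{4}{3} - \frac{5 F^{2}}{3}$)
$z = -21$ ($z = 0 \cdot 1 - 21 = 0 - 21 = -21$)
$K{\left(q,y \right)} = 20 q$ ($K{\left(q,y \right)} = - 10 \left(- 2 q\right) = 20 q$)
$\sqrt{z + K{\left(n{\left(-7 \right)},-60 \right)}} = \sqrt{-21 + 20 \left(\frac{4}{3} - \frac{5 \left(-7\right)^{2}}{3}\right)} = \sqrt{-21 + 20 \left(\frac{4}{3} - \frac{245}{3}\right)} = \sqrt{-21 + 20 \left(- \frac{241}{3}\right)} = \sqrt{-21 - \frac{4820}{3}} = \sqrt{- \frac{4883}{3}} = \frac{i \sqrt{14649}}{3}$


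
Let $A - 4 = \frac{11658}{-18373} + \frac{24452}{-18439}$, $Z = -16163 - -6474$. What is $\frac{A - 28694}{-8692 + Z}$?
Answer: $\frac{3240085053296}{2075703509869} \approx 1.561$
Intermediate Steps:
$Z = -9689$ ($Z = -16163 + 6474 = -9689$)
$A = \frac{690900530}{338779747}$ ($A = 4 + \left(\frac{11658}{-18373} + \frac{24452}{-18439}\right) = 4 + \left(11658 \left(- \frac{1}{18373}\right) + 24452 \left(- \frac{1}{18439}\right)\right) = 4 - \frac{664218458}{338779747} = \frac{690900530}{338779747} \approx 2.0394$)
$\frac{A - 28694}{-8692 + Z} = \frac{\frac{690900530}{338779747} - 28694}{-8692 - 9689} = - \frac{9720255159888}{338779747 \left(-18381\right)} = \left(- \frac{9720255159888}{338779747}\right) \left(- \frac{1}{18381}\right) = \frac{3240085053296}{2075703509869}$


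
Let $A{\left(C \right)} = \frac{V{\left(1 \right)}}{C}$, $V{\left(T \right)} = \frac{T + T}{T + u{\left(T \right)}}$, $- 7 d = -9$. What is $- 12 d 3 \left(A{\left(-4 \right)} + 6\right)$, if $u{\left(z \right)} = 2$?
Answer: $-270$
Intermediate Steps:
$d = \frac{9}{7}$ ($d = \left(- \frac{1}{7}\right) \left(-9\right) = \frac{9}{7} \approx 1.2857$)
$V{\left(T \right)} = \frac{2 T}{2 + T}$ ($V{\left(T \right)} = \frac{T + T}{T + 2} = \frac{2 T}{2 + T}$)
$A{\left(C \right)} = \frac{2}{3 C}$ ($A{\left(C \right)} = \frac{2 \cdot 1 \frac{1}{2 + 1}}{C} = \frac{2 \cdot 1 \cdot \frac{1}{3}}{C} = \frac{2}{3 C}$)
$- 12 d 3 \left(A{\left(-4 \right)} + 6\right) = \left(-12\right) \frac{9}{7} \cdot 3 \left(\frac{2}{3 \left(-4\right)} + 6\right) = - \frac{108 \cdot 3 \left(\frac{2}{3} \left(- \frac{1}{4}\right) + 6\right)}{7} = - \frac{108 \cdot 3 \left(- \frac{1}{6} + 6\right)}{7} = - \frac{108 \cdot 3 \cdot \frac{35}{6}}{7} = \left(- \frac{108}{7}\right) \frac{35}{2} = -270$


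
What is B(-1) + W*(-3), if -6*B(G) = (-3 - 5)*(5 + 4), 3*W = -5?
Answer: 17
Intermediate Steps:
W = -5/3 (W = (⅓)*(-5) = -5/3 ≈ -1.6667)
B(G) = 12 (B(G) = -(-3 - 5)*(5 + 4)/6 = -(-4)*9/3 = -⅙*(-72) = 12)
B(-1) + W*(-3) = 12 - 5/3*(-3) = 12 + 5 = 17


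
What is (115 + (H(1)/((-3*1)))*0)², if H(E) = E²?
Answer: 13225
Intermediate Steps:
(115 + (H(1)/((-3*1)))*0)² = (115 + (1²/((-3*1)))*0)² = (115 + (1/(-3))*0)² = (115 + (1*(-⅓))*0)² = (115 - ⅓*0)² = (115 + 0)² = 115² = 13225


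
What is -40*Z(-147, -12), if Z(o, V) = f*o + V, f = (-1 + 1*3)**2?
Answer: 24000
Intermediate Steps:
f = 4 (f = (-1 + 3)**2 = 2**2 = 4)
Z(o, V) = V + 4*o (Z(o, V) = 4*o + V = V + 4*o)
-40*Z(-147, -12) = -40*(-12 + 4*(-147)) = -40*(-12 - 588) = -40*(-600) = 24000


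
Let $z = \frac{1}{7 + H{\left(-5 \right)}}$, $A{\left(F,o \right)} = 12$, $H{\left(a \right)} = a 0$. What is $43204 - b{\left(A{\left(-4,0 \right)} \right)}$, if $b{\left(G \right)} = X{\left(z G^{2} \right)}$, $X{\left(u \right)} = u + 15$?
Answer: $\frac{302179}{7} \approx 43168.0$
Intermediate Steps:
$H{\left(a \right)} = 0$
$z = \frac{1}{7}$ ($z = \frac{1}{7 + 0} = \frac{1}{7} \approx 0.14286$)
$X{\left(u \right)} = 15 + u$
$b{\left(G \right)} = 15 + \frac{G^{2}}{7}$
$43204 - b{\left(A{\left(-4,0 \right)} \right)} = 43204 - \left(15 + \frac{12^{2}}{7}\right) = 43204 - \left(15 + \frac{1}{7} \cdot 144\right) = 43204 - \left(15 + \frac{144}{7}\right) = 43204 - \frac{249}{7} = \frac{302179}{7}$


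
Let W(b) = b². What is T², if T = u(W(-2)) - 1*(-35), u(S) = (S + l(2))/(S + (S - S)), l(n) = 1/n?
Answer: 83521/64 ≈ 1305.0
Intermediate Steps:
u(S) = (½ + S)/S (u(S) = (S + 1/2)/(S + (S - S)) = (S + ½)/(S + 0) = (½ + S)/S)
T = 289/8 (T = (½ + (-2)²)/((-2)²) - 1*(-35) = (½ + 4)/4 + 35 = (¼)*(9/2) + 35 = 9/8 + 35 = 289/8 ≈ 36.125)
T² = (289/8)² = 83521/64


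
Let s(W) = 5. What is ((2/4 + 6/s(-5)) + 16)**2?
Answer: 31329/100 ≈ 313.29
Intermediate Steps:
((2/4 + 6/s(-5)) + 16)**2 = ((2/4 + 6/5) + 16)**2 = ((2*(1/4) + 6*(1/5)) + 16)**2 = ((1/2 + 6/5) + 16)**2 = (17/10 + 16)**2 = (177/10)**2 = 31329/100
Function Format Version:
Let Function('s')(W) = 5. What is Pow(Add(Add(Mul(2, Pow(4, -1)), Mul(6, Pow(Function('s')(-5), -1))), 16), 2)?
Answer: Rational(31329, 100) ≈ 313.29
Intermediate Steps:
Pow(Add(Add(Mul(2, Pow(4, -1)), Mul(6, Pow(Function('s')(-5), -1))), 16), 2) = Pow(Add(Add(Mul(2, Pow(4, -1)), Mul(6, Pow(5, -1))), 16), 2) = Pow(Add(Add(Mul(2, Rational(1, 4)), Mul(6, Rational(1, 5))), 16), 2) = Pow(Add(Add(Rational(1, 2), Rational(6, 5)), 16), 2) = Pow(Add(Rational(17, 10), 16), 2) = Pow(Rational(177, 10), 2) = Rational(31329, 100)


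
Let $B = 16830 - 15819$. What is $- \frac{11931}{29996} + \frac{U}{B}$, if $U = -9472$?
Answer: $- \frac{296184353}{30325956} \approx -9.7667$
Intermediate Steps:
$B = 1011$ ($B = 16830 - 15819 = 1011$)
$- \frac{11931}{29996} + \frac{U}{B} = - \frac{11931}{29996} - \frac{9472}{1011} = - \frac{296184353}{30325956}$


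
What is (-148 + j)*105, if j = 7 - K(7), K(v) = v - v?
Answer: -14805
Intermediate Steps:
K(v) = 0
j = 7 (j = 7 - 1*0 = 7 + 0 = 7)
(-148 + j)*105 = (-148 + 7)*105 = -141*105 = -14805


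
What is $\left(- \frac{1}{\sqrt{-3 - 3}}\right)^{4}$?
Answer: $\frac{1}{36} \approx 0.027778$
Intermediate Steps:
$\left(- \frac{1}{\sqrt{-3 - 3}}\right)^{4} = \left(- \frac{1}{\sqrt{-6}}\right)^{4} = \left(- \frac{1}{i \sqrt{6}}\right)^{4} = \left(- \frac{\left(-1\right) i \sqrt{6}}{6}\right)^{4} = \left(\frac{i \sqrt{6}}{6}\right)^{4} = \frac{1}{36}$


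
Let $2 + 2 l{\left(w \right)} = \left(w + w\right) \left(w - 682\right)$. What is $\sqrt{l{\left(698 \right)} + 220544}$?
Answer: $\sqrt{231711} \approx 481.36$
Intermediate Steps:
$l{\left(w \right)} = -1 + w \left(-682 + w\right)$ ($l{\left(w \right)} = -1 + \frac{\left(w + w\right) \left(w - 682\right)}{2} = -1 + \frac{2 w \left(-682 + w\right)}{2} = -1 + w \left(-682 + w\right)$)
$\sqrt{l{\left(698 \right)} + 220544} = \sqrt{\left(-1 + 698^{2} - 476036\right) + 220544} = \sqrt{\left(-1 + 487204 - 476036\right) + 220544} = \sqrt{11167 + 220544} = \sqrt{231711}$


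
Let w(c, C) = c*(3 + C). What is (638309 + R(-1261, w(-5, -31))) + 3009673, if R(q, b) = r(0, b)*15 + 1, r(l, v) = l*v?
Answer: 3647983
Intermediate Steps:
R(q, b) = 1 (R(q, b) = (0*b)*15 + 1 = 0*15 + 1 = 0 + 1 = 1)
(638309 + R(-1261, w(-5, -31))) + 3009673 = (638309 + 1) + 3009673 = 638310 + 3009673 = 3647983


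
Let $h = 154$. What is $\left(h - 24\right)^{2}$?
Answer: $16900$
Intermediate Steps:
$\left(h - 24\right)^{2} = \left(154 - 24\right)^{2} = 130^{2} = 16900$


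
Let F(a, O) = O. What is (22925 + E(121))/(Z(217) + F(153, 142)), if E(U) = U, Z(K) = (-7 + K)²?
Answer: 11523/22121 ≈ 0.52091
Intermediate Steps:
(22925 + E(121))/(Z(217) + F(153, 142)) = (22925 + 121)/((-7 + 217)² + 142) = 23046/(210² + 142) = 23046/(44100 + 142) = 23046/44242 = 23046*(1/44242) = 11523/22121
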